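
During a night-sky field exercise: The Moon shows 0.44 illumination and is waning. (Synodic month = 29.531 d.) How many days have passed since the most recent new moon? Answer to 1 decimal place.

Invert f = (1 − cos θ)/2 to get cos θ = 1 − 2(0.44) = 0.120, hence θ₀ = arccos 0.120 = 83.1°.
A waning Moon lies in 180°–360°, so θ = 360° − 83.1° = 276.9°.
Age = 29.531 × 276.9°/360° ≈ 22.71 days.

22.7 days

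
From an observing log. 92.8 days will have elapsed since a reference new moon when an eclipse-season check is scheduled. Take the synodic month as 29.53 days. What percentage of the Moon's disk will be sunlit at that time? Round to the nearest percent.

Reduce mod P: 92.8 − 3×29.53 = 4.21 d into the current lunation.
Elongation θ = 360° × 4.21/29.53 ≈ 51.3°.
With cos θ = 0.625, the lit fraction is (1 − 0.625)/2 ≈ 0.188, so 19%.

19%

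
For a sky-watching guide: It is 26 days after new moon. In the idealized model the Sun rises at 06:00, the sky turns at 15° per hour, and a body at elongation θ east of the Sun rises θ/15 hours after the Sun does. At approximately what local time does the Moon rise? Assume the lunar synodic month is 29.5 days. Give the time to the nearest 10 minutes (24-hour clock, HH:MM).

Phase angle: θ = 360°·(26 d)/(29.5 d) = 317.3°.
Delay after the Sun = 317.3° / (15°/h) ≈ 21.15 h.
06:00 + 21.153 h ≈ 03:09 → 03:10 to the nearest ten minutes.

03:10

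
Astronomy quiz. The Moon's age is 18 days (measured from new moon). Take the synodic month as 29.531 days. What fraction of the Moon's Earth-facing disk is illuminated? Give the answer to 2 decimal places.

0.89

The Moon has covered 18/29.531 of its cycle, so θ ≈ 360° × 18/29.531 = 219.4°.
Illuminated fraction = (1 − cos 219.4°)/2 = (1 − (-0.772))/2 ≈ 0.886.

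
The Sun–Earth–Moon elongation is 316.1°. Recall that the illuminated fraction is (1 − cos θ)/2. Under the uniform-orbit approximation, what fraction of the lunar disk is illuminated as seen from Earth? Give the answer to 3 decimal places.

0.140

cos 316.1° = 0.721, so f = (1 − 0.721)/2 = 0.140.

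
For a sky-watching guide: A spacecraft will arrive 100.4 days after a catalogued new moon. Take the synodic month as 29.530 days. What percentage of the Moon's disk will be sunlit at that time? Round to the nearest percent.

100.4/29.530 = 3.400 lunations, so 3 complete cycles and 11.81 d into the next.
Phase angle: θ = 360°·(11.81 d)/(29.530 d) = 144.0°.
Illuminated fraction = (1 − cos 144.0°)/2 = (1 − (-0.809))/2 ≈ 0.904, so 90%.

90%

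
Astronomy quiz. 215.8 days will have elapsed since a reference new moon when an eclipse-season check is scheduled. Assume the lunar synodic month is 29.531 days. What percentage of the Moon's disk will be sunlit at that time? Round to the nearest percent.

Reduce mod P: 215.8 − 7×29.531 = 9.08 d into the current lunation.
Phase angle: θ = 360°·(9.08 d)/(29.531 d) = 110.7°.
Illuminated fraction = (1 − cos 110.7°)/2 = (1 − (-0.354))/2 ≈ 0.677, so 68%.

68%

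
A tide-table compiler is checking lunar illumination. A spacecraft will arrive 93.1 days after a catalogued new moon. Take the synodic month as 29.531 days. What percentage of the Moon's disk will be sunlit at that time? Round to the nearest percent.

21%

93.1 d spans 3 complete synodic months (3 × 29.531 = 88.59 d) plus 4.51 d.
Phase angle: θ = 360°·(4.51 d)/(29.531 d) = 54.9°.
Illuminated fraction = (1 − cos 54.9°)/2 = (1 − 0.574)/2 ≈ 0.213, so 21%.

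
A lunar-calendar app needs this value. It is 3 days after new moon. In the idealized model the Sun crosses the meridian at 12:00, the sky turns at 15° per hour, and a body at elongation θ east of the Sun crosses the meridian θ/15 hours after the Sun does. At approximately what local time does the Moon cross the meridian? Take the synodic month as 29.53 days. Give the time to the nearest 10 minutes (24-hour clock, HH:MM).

Phase angle: θ = 360°·(3 d)/(29.53 d) = 36.6°.
At 15° of sky rotation per hour, 36.6° corresponds to a 2.44 h lag.
12:00 + 2.438 h ≈ 14:26 → 14:30 to the nearest ten minutes.

14:30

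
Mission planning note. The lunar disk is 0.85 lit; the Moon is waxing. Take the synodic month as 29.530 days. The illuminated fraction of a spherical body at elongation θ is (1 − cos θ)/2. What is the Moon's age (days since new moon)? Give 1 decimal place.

11.0 days

Invert f = (1 − cos θ)/2 to get cos θ = 1 − 2(0.85) = -0.700, hence θ₀ = arccos -0.700 = 134.4°.
Before full moon the principal value applies: θ = 134.4°.
At 360°/29.530 d per day, 134.4° corresponds to 11.03 days.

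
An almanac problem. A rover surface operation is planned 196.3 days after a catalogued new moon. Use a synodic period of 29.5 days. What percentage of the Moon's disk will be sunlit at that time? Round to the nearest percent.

196.3 d spans 6 complete synodic months (6 × 29.5 = 177.00 d) plus 19.30 d.
Phase angle: θ = 360°·(19.30 d)/(29.5 d) = 235.5°.
Illuminated fraction = (1 − cos 235.5°)/2 = (1 − (-0.566))/2 ≈ 0.783, so 78%.

78%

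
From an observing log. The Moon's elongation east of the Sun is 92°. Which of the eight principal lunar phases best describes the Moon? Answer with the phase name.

first quarter

The first quarter sector spans roughly 68°–112°; 92° falls inside it.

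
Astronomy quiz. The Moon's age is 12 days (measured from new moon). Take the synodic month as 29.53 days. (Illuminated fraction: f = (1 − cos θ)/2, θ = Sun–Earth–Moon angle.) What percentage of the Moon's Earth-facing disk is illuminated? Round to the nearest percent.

92%

Phase angle: θ = 360°·(12 d)/(29.53 d) = 146.3°.
With cos θ = (-0.832), the lit fraction is (1 − (-0.832))/2 ≈ 0.916, so 92%.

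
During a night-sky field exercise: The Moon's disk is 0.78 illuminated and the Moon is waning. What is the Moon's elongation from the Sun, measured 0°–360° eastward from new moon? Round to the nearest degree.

236°

From f = (1 − cos θ)/2: cos θ = 1 − 2×0.78 = -0.560; arccos → 124.1°.
A waning Moon lies in 180°–360°, so θ = 360° − 124.1° = 235.9°.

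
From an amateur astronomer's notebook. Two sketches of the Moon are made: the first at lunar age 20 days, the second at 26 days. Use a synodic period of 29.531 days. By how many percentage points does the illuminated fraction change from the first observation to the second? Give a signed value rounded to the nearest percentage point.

θ₁ = 360° × 20/29.531 = 243.8°, f₁ = (1 − cos θ₁)/2 = 0.721.
θ₂ = 360° × 26/29.531 = 317.0°, f₂ = (1 − cos θ₂)/2 = 0.135.
Change = f₂ − f₁ = -0.586 → -59 percentage points.

-59 percentage points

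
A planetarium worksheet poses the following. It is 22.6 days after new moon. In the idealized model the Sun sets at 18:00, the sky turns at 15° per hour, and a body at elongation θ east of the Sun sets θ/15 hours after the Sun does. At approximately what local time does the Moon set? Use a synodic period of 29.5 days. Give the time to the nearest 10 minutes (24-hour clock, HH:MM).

The Moon has covered 22.6/29.5 of its cycle, so θ ≈ 360° × 22.6/29.5 = 275.8°.
At 15° of sky rotation per hour, 275.8° corresponds to a 18.39 h lag.
18:00 + 18.386 h ≈ 12:23 → 12:20 to the nearest ten minutes.

12:20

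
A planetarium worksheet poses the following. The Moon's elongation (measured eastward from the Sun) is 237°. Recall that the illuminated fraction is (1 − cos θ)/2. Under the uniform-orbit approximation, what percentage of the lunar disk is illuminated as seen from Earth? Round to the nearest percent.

Half-versine of 237°: (1 − (-0.545))/2 = 0.772, i.e. 77%.

77%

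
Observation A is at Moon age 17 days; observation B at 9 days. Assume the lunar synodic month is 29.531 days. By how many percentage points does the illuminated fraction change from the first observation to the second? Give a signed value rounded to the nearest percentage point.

-28 percentage points

θ₁ = 360° × 17/29.531 = 207.2°, f₁ = (1 − cos θ₁)/2 = 0.945.
θ₂ = 360° × 9/29.531 = 109.7°, f₂ = (1 − cos θ₂)/2 = 0.669.
Change = f₂ − f₁ = -0.276 → -28 percentage points.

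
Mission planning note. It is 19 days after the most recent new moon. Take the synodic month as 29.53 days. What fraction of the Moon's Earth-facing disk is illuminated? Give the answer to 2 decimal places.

0.81

Phase angle: θ = 360°·(19 d)/(29.53 d) = 231.6°.
cos 231.6° = (-0.621), so f = (1 − (-0.621))/2 = 0.810.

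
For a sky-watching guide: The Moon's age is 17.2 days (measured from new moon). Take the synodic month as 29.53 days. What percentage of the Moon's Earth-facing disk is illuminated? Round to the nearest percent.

93%

Phase angle: θ = 360°·(17.2 d)/(29.53 d) = 209.7°.
With cos θ = (-0.869), the lit fraction is (1 − (-0.869))/2 ≈ 0.934, so 93%.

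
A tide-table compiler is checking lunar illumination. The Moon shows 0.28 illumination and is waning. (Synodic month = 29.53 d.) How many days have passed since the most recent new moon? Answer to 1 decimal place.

24.3 days

From f = (1 − cos θ)/2: cos θ = 1 − 2×0.28 = 0.440; arccos → 63.9°.
Waning ⇒ past full, so θ = 360° − 63.9° = 296.1°.
At 360°/29.53 d per day, 296.1° corresponds to 24.29 days.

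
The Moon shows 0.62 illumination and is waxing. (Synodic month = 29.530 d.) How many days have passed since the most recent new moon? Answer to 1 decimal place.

cos θ = 1 − 2f = -0.240, giving a principal value of 103.9°.
Waxing ⇒ before full, so θ = 103.9°.
Age = 29.530 × 103.9°/360° ≈ 8.52 days.

8.5 days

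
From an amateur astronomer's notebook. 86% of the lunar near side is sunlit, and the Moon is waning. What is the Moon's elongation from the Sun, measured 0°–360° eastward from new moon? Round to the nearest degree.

224°

From f = (1 − cos θ)/2: cos θ = 1 − 2×0.86 = -0.720; arccos → 136.1°.
A waning Moon lies in 180°–360°, so θ = 360° − 136.1° = 223.9°.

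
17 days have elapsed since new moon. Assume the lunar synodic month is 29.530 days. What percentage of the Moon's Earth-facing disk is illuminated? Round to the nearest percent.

The Moon has covered 17/29.530 of its cycle, so θ ≈ 360° × 17/29.530 = 207.2°.
cos 207.2° = (-0.889), so f = (1 − (-0.889))/2 = 0.945, so 94%.

94%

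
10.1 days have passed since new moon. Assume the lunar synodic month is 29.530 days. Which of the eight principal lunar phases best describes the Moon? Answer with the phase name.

waxing gibbous

At 10.1/29.530 of the cycle, θ ≈ 123° — the waxing gibbous range.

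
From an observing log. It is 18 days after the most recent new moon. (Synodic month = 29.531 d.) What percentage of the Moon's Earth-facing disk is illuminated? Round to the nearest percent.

Phase angle: θ = 360°·(18 d)/(29.531 d) = 219.4°.
Illuminated fraction = (1 − cos 219.4°)/2 = (1 − (-0.772))/2 ≈ 0.886, so 89%.

89%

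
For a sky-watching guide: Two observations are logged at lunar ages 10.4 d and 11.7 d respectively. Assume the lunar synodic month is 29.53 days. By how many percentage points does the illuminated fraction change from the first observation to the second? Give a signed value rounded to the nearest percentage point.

First observation: θ = 360°·10.4/29.53 = 126.8°, so f = 0.799.
Second observation: θ = 142.6°, f = 0.897.
Δf = 0.897 − 0.799 = +0.098, i.e. +10 pp.

+10 percentage points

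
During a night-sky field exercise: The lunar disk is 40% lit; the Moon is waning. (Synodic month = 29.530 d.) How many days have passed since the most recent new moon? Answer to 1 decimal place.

From f = (1 − cos θ)/2: cos θ = 1 − 2×0.40 = 0.200; arccos → 78.5°.
Waning ⇒ past full, so θ = 360° − 78.5° = 281.5°.
At 360°/29.530 d per day, 281.5° corresponds to 23.09 days.

23.1 days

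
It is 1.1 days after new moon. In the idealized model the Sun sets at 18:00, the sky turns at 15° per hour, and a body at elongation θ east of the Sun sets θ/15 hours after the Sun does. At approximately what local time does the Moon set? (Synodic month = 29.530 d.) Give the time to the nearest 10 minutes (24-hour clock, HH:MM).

Elongation θ = 360° × 1.1/29.530 ≈ 13.4°.
Delay after the Sun = 13.4° / (15°/h) ≈ 0.89 h.
18:00 + 0.894 h ≈ 18:54 → 18:50 to the nearest ten minutes.

18:50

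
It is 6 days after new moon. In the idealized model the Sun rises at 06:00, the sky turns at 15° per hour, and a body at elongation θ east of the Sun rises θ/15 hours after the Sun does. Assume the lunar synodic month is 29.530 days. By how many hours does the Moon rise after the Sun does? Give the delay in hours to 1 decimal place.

Phase angle: θ = 360°·(6 d)/(29.530 d) = 73.1°.
At 15° of sky rotation per hour, 73.1° corresponds to a 4.88 h lag.
So the Moon rises 4.88 h after the Sun.

4.9 h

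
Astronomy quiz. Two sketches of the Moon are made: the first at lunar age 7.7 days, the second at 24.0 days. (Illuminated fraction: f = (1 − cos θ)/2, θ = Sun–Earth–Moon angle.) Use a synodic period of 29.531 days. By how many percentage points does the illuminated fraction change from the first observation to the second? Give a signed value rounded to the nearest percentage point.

-23 pp

First observation: θ = 360°·7.7/29.531 = 93.9°, so f = 0.534.
Second observation: θ = 292.6°, f = 0.308.
Δf = 0.308 − 0.534 = -0.226, i.e. -23 pp.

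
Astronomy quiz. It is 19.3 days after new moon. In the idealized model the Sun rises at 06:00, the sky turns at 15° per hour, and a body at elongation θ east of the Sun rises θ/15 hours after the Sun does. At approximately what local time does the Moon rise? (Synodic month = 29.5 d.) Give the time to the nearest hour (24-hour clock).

22:00

Phase angle: θ = 360°·(19.3 d)/(29.5 d) = 235.5°.
Delay after the Sun = 235.5° / (15°/h) ≈ 15.70 h.
06:00 + 15.70 h ≈ 21:42 → 22:00 to the nearest hour.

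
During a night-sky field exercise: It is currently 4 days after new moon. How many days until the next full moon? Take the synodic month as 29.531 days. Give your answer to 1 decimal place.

Full moon occurs at elongation 180°, i.e. at age 29.531 × 180/360 = 14.765 d.
That is 14.765 − 4 = 10.765 days ahead.

10.8 days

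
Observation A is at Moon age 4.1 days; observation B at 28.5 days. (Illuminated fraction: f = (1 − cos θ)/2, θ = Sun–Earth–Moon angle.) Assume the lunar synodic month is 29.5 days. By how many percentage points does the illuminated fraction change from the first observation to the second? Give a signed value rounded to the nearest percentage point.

-17 percentage points

θ₁ = 360° × 4.1/29.5 = 50.0°, f₁ = (1 − cos θ₁)/2 = 0.179.
θ₂ = 360° × 28.5/29.5 = 347.8°, f₂ = (1 − cos θ₂)/2 = 0.011.
Change = f₂ − f₁ = -0.168 → -17 percentage points.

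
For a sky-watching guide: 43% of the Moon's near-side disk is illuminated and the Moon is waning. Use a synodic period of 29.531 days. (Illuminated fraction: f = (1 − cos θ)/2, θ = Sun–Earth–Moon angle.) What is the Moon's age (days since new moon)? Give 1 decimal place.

22.8 days

cos θ = 1 − 2f = 0.140, giving a principal value of 82.0°.
Waning ⇒ past full, so θ = 360° − 82.0° = 278.0°.
At 360°/29.531 d per day, 278.0° corresponds to 22.81 days.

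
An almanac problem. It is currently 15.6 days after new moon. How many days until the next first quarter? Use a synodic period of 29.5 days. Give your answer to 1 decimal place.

21.3 days

First quarter is 0.25 of the way through the cycle: age 0.25 × 29.5 = 7.375 d.
Already past this cycle's first quarter; the next is at 7.375 + 29.5 = 36.875 d, so 36.875 − 15.6 = 21.275 days.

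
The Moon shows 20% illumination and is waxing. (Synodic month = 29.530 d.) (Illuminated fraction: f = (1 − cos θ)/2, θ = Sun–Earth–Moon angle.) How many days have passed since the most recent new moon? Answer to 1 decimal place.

4.4 days

cos θ = 1 − 2f = 0.600, giving a principal value of 53.1°.
Before full moon the principal value applies: θ = 53.1°.
Age = 29.530 × 53.1°/360° ≈ 4.36 days.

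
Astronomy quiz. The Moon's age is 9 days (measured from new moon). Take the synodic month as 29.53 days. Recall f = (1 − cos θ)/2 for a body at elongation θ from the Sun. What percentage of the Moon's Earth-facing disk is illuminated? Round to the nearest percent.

67%

Elongation θ = 360° × 9/29.53 ≈ 109.7°.
cos 109.7° = (-0.337), so f = (1 − (-0.337))/2 = 0.669, so 67%.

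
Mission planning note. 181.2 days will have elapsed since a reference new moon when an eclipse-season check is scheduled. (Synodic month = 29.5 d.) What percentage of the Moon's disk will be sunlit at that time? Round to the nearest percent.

181.2/29.5 = 6.142 lunations, so 6 complete cycles and 4.20 d into the next.
Phase angle: θ = 360°·(4.20 d)/(29.5 d) = 51.3°.
cos 51.3° = 0.626, so f = (1 − 0.626)/2 = 0.187, so 19%.

19%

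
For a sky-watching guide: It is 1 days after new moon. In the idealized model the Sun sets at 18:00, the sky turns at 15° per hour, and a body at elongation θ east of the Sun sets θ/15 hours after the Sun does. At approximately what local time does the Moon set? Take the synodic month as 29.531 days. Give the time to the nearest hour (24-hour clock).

19:00

The Moon has covered 1/29.531 of its cycle, so θ ≈ 360° × 1/29.531 = 12.2°.
The Moon trails the Sun by θ/15 = 12.2/15 ≈ 0.81 hours.
18:00 + 0.81 h ≈ 18:49 → 19:00 to the nearest hour.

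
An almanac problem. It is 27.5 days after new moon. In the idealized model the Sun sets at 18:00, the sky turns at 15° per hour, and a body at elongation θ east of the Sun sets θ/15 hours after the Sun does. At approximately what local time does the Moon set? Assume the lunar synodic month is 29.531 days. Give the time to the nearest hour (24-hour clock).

Elongation θ = 360° × 27.5/29.531 ≈ 335.2°.
The Moon trails the Sun by θ/15 = 335.2/15 ≈ 22.35 hours.
18:00 + 22.35 h ≈ 16:21 → 16:00 to the nearest hour.

16:00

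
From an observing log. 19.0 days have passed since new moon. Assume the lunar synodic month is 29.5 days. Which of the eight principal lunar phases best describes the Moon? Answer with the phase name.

θ ≈ 360° × 19.0/29.5 = 232°, which falls in the waning gibbous sector.

waning gibbous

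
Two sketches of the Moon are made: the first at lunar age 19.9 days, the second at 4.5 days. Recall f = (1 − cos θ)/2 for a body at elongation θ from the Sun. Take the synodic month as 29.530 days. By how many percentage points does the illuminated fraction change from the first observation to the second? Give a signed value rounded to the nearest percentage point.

-52 pp

First observation: θ = 360°·19.9/29.530 = 242.6°, so f = 0.730.
Second observation: θ = 54.9°, f = 0.212.
Δf = 0.212 − 0.730 = -0.518, i.e. -52 pp.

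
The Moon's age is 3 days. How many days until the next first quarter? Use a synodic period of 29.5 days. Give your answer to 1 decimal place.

First quarter is 0.25 of the way through the cycle: age 0.25 × 29.5 = 7.375 d.
So 4.375 days remain (7.375 − 3).

4.4 days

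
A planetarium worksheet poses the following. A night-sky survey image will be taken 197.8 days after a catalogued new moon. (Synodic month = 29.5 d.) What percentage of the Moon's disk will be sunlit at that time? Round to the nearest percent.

64%

197.8 d spans 6 complete synodic months (6 × 29.5 = 177.00 d) plus 20.80 d.
Phase angle: θ = 360°·(20.80 d)/(29.5 d) = 253.8°.
With cos θ = (-0.278), the lit fraction is (1 − (-0.278))/2 ≈ 0.639, so 64%.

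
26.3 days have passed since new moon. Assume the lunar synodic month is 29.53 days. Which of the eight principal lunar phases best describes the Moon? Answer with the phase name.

At 26.3/29.53 of the cycle, θ ≈ 321° — the waning crescent range.

waning crescent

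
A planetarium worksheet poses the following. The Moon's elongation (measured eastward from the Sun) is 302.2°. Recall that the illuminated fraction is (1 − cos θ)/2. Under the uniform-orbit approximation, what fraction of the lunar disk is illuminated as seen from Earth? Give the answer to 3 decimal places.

f = (1 − cos 302.2°)/2 = (1 − 0.533)/2 ≈ 0.234.

0.234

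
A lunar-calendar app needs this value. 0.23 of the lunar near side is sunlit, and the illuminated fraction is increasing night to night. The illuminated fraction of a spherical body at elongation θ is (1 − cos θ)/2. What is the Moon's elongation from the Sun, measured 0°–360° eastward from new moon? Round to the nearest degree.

57°

From f = (1 − cos θ)/2: cos θ = 1 − 2×0.23 = 0.540; arccos → 57.3°.
The Moon is waxing (0°–180°), so θ = 57.3° directly.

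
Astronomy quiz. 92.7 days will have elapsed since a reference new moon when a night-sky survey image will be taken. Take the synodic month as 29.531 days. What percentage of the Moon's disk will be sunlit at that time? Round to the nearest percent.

18%

92.7 d spans 3 complete synodic months (3 × 29.531 = 88.59 d) plus 4.11 d.
The Moon has covered 4.11/29.531 of its cycle, so θ ≈ 360° × 4.11/29.531 = 50.1°.
cos 50.1° = 0.642, so f = (1 − 0.642)/2 = 0.179, so 18%.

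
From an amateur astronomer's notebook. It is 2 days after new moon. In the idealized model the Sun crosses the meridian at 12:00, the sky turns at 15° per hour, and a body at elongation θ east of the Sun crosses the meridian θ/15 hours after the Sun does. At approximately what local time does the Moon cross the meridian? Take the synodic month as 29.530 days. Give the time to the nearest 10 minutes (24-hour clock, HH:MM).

13:40

The Moon has covered 2/29.530 of its cycle, so θ ≈ 360° × 2/29.530 = 24.4°.
At 15° of sky rotation per hour, 24.4° corresponds to a 1.63 h lag.
12:00 + 1.625 h ≈ 13:38 → 13:40 to the nearest ten minutes.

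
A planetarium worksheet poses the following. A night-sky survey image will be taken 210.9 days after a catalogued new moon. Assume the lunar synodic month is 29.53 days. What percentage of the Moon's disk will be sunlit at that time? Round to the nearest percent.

19%

210.9/29.53 = 7.142 lunations, so 7 complete cycles and 4.19 d into the next.
Elongation θ = 360° × 4.19/29.53 ≈ 51.1°.
cos 51.1° = 0.628, so f = (1 − 0.628)/2 = 0.186, so 19%.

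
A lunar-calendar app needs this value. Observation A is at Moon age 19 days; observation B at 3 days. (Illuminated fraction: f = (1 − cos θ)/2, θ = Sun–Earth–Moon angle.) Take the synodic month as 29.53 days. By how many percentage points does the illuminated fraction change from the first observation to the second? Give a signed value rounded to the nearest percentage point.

-71 pp

θ₁ = 360° × 19/29.53 = 231.6°, f₁ = (1 − cos θ₁)/2 = 0.810.
θ₂ = 360° × 3/29.53 = 36.6°, f₂ = (1 − cos θ₂)/2 = 0.098.
Change = f₂ − f₁ = -0.712 → -71 percentage points.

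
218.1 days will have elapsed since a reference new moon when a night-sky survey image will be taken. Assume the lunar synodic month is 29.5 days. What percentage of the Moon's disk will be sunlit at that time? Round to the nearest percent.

Reduce mod P: 218.1 − 7×29.5 = 11.60 d into the current lunation.
Elongation θ = 360° × 11.60/29.5 ≈ 141.6°.
Illuminated fraction = (1 − cos 141.6°)/2 = (1 − (-0.783))/2 ≈ 0.892, so 89%.

89%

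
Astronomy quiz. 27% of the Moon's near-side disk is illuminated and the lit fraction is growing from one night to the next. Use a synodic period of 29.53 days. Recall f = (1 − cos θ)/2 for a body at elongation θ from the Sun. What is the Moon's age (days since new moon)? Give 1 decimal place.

5.1 days

From f = (1 − cos θ)/2: cos θ = 1 − 2×0.27 = 0.460; arccos → 62.6°.
Before full moon the principal value applies: θ = 62.6°.
Age = 29.53 × 62.6°/360° ≈ 5.14 days.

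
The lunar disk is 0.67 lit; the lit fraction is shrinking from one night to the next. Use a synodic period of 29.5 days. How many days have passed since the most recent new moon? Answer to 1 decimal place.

20.5 days

cos θ = 1 − 2f = -0.340, giving a principal value of 109.9°.
Waning ⇒ past full, so θ = 360° − 109.9° = 250.1°.
At 360°/29.5 d per day, 250.1° corresponds to 20.50 days.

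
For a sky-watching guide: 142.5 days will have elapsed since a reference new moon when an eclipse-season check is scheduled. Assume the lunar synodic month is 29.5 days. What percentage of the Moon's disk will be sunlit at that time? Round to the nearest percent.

26%

Reduce mod P: 142.5 − 4×29.5 = 24.50 d into the current lunation.
The Moon has covered 24.50/29.5 of its cycle, so θ ≈ 360° × 24.50/29.5 = 299.0°.
cos 299.0° = 0.485, so f = (1 − 0.485)/2 = 0.258, so 26%.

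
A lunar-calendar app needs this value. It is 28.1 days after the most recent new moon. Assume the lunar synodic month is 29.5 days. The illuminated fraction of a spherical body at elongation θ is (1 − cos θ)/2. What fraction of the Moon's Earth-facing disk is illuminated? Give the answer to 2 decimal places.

0.02

Elongation θ = 360° × 28.1/29.5 ≈ 342.9°.
cos 342.9° = 0.956, so f = (1 − 0.956)/2 = 0.022.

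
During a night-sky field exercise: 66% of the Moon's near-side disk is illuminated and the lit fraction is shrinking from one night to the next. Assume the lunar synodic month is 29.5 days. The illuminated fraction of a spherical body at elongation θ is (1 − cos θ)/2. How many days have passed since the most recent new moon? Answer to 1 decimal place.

20.6 days

Invert f = (1 − cos θ)/2 to get cos θ = 1 − 2(0.66) = -0.320, hence θ₀ = arccos -0.320 = 108.7°.
A waning Moon lies in 180°–360°, so θ = 360° − 108.7° = 251.3°.
That fraction of the synodic month is 251.3/360 × 29.5 d ≈ 20.60 d.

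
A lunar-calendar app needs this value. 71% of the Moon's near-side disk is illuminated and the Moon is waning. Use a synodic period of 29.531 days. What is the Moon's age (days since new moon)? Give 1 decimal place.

20.1 days

cos θ = 1 − 2f = -0.420, giving a principal value of 114.8°.
A waning Moon lies in 180°–360°, so θ = 360° − 114.8° = 245.2°.
At 360°/29.531 d per day, 245.2° corresponds to 20.11 days.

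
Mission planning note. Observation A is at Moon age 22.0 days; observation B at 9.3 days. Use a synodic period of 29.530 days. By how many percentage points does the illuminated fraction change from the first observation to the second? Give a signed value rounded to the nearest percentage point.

First observation: θ = 360°·22.0/29.530 = 268.2°, so f = 0.516.
Second observation: θ = 113.4°, f = 0.698.
Δf = 0.698 − 0.516 = +0.183, i.e. +18 pp.

+18 percentage points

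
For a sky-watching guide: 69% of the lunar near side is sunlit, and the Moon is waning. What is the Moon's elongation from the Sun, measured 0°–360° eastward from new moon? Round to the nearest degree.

cos θ = 1 − 2f = -0.380, giving a principal value of 112.3°.
A waning Moon lies in 180°–360°, so θ = 360° − 112.3° = 247.7°.

248°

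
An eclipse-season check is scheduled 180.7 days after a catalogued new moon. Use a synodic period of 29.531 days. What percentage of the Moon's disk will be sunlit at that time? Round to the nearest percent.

180.7/29.531 = 6.119 lunations, so 6 complete cycles and 3.51 d into the next.
The Moon has covered 3.51/29.531 of its cycle, so θ ≈ 360° × 3.51/29.531 = 42.8°.
cos 42.8° = 0.733, so f = (1 − 0.733)/2 = 0.133, so 13%.

13%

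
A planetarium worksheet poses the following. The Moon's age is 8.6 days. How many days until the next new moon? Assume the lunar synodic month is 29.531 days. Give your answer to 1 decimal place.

One full lunation from the last new moon is 29.531 d; remaining = 29.531 − 8.6 = 20.931 d.

20.9 days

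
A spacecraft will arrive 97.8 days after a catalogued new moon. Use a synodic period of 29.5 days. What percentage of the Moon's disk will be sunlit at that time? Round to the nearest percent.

70%

97.8 d spans 3 complete synodic months (3 × 29.5 = 88.50 d) plus 9.30 d.
The Moon has covered 9.30/29.5 of its cycle, so θ ≈ 360° × 9.30/29.5 = 113.5°.
Illuminated fraction = (1 − cos 113.5°)/2 = (1 − (-0.399))/2 ≈ 0.699, so 70%.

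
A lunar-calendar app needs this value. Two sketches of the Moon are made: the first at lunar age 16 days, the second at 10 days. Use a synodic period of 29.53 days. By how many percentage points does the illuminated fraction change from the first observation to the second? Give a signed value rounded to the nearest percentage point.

-22 pp

First observation: θ = 360°·16/29.53 = 195.1°, so f = 0.983.
Second observation: θ = 121.9°, f = 0.764.
Δf = 0.764 − 0.983 = -0.219, i.e. -22 pp.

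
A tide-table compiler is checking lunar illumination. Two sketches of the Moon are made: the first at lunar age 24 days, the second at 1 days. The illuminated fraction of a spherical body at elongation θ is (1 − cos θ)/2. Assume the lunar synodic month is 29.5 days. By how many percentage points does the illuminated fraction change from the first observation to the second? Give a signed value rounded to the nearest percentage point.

First observation: θ = 360°·24/29.5 = 292.9°, so f = 0.306.
Second observation: θ = 12.2°, f = 0.011.
Δf = 0.011 − 0.306 = -0.294, i.e. -29 pp.

-29 pp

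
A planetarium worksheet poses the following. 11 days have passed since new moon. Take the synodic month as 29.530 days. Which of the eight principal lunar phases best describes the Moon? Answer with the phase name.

waxing gibbous

θ ≈ 360° × 11/29.530 = 134°, which falls in the waxing gibbous sector.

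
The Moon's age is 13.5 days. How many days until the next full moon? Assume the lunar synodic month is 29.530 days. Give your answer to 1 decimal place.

Full moon occurs at elongation 180°, i.e. at age 29.530 × 180/360 = 14.765 d.
That is 14.765 − 13.5 = 1.265 days ahead.

1.3 days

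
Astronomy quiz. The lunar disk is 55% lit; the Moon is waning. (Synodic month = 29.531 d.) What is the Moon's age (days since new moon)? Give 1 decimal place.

From f = (1 − cos θ)/2: cos θ = 1 − 2×0.55 = -0.100; arccos → 95.7°.
Waning ⇒ past full, so θ = 360° − 95.7° = 264.3°.
Age = 29.531 × 264.3°/360° ≈ 21.68 days.

21.7 days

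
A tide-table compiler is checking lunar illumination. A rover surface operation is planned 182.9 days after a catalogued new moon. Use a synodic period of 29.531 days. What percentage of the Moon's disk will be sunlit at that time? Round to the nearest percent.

33%

182.9/29.531 = 6.193 lunations, so 6 complete cycles and 5.71 d into the next.
Phase angle: θ = 360°·(5.71 d)/(29.531 d) = 69.7°.
cos 69.7° = 0.348, so f = (1 − 0.348)/2 = 0.326, so 33%.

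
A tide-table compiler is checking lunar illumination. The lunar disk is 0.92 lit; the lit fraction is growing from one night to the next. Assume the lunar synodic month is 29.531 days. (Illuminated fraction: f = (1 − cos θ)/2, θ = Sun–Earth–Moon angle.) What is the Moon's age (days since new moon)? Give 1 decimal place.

Invert f = (1 − cos θ)/2 to get cos θ = 1 − 2(0.92) = -0.840, hence θ₀ = arccos -0.840 = 147.1°.
Waxing ⇒ before full, so θ = 147.1°.
Age = 29.531 × 147.1°/360° ≈ 12.07 days.

12.1 days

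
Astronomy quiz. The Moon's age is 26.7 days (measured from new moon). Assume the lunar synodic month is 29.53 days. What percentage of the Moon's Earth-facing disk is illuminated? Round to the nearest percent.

The Moon has covered 26.7/29.53 of its cycle, so θ ≈ 360° × 26.7/29.53 = 325.5°.
With cos θ = 0.824, the lit fraction is (1 − 0.824)/2 ≈ 0.088, so 9%.

9%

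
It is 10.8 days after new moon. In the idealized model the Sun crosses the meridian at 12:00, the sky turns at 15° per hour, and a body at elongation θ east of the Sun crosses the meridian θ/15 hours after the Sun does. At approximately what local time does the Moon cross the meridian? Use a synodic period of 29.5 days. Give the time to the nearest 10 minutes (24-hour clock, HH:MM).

20:50

Elongation θ = 360° × 10.8/29.5 ≈ 131.8°.
At 15° of sky rotation per hour, 131.8° corresponds to a 8.79 h lag.
12:00 + 8.786 h ≈ 20:47 → 20:50 to the nearest ten minutes.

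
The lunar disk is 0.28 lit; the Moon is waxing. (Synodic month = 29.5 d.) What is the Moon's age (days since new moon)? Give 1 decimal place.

cos θ = 1 − 2f = 0.440, giving a principal value of 63.9°.
Waxing ⇒ before full, so θ = 63.9°.
That fraction of the synodic month is 63.9/360 × 29.5 d ≈ 5.24 d.

5.2 days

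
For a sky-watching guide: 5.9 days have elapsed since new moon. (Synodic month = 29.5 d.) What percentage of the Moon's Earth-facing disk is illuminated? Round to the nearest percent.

35%

Elongation θ = 360° × 5.9/29.5 ≈ 72.0°.
With cos θ = 0.309, the lit fraction is (1 − 0.309)/2 ≈ 0.345, so 35%.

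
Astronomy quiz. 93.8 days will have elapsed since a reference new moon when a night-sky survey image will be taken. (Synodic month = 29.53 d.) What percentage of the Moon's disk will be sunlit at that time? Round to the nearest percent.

93.8/29.53 = 3.176 lunations, so 3 complete cycles and 5.21 d into the next.
Elongation θ = 360° × 5.21/29.53 ≈ 63.5°.
cos 63.5° = 0.446, so f = (1 − 0.446)/2 = 0.277, so 28%.

28%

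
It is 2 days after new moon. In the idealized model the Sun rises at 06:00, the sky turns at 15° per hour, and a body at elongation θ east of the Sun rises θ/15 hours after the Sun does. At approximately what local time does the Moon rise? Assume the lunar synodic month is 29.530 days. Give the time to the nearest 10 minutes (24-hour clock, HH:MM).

The Moon has covered 2/29.530 of its cycle, so θ ≈ 360° × 2/29.530 = 24.4°.
Delay after the Sun = 24.4° / (15°/h) ≈ 1.63 h.
06:00 + 1.625 h ≈ 07:38 → 07:40 to the nearest ten minutes.

07:40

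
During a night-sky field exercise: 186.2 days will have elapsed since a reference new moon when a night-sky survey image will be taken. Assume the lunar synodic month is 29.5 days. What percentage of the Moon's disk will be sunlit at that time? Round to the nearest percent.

69%

186.2 d spans 6 complete synodic months (6 × 29.5 = 177.00 d) plus 9.20 d.
Phase angle: θ = 360°·(9.20 d)/(29.5 d) = 112.3°.
With cos θ = (-0.379), the lit fraction is (1 − (-0.379))/2 ≈ 0.689, so 69%.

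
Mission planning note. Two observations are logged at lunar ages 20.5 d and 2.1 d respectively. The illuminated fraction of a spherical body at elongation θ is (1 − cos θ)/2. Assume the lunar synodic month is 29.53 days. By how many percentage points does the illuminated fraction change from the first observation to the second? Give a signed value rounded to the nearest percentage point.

-62 percentage points

θ₁ = 360° × 20.5/29.53 = 249.9°, f₁ = (1 − cos θ₁)/2 = 0.672.
θ₂ = 360° × 2.1/29.53 = 25.6°, f₂ = (1 − cos θ₂)/2 = 0.049.
Change = f₂ − f₁ = -0.623 → -62 percentage points.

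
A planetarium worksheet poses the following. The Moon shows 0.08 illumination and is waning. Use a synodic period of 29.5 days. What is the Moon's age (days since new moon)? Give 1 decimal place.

26.8 days

cos θ = 1 − 2f = 0.840, giving a principal value of 32.9°.
Waning ⇒ past full, so θ = 360° − 32.9° = 327.1°.
That fraction of the synodic month is 327.1/360 × 29.5 d ≈ 26.81 d.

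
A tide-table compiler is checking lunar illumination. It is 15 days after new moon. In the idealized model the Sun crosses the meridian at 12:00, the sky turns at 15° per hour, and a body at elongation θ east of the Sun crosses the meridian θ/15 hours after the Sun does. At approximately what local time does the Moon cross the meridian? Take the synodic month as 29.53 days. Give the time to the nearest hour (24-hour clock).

Elongation θ = 360° × 15/29.53 ≈ 182.9°.
At 15° of sky rotation per hour, 182.9° corresponds to a 12.19 h lag.
12:00 + 12.19 h ≈ 00:11 → 00:00 to the nearest hour.

00:00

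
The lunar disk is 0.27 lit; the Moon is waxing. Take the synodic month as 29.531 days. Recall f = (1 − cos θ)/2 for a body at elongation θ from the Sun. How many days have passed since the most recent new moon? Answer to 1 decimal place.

cos θ = 1 − 2f = 0.460, giving a principal value of 62.6°.
Waxing ⇒ before full, so θ = 62.6°.
Age = 29.531 × 62.6°/360° ≈ 5.14 days.

5.1 days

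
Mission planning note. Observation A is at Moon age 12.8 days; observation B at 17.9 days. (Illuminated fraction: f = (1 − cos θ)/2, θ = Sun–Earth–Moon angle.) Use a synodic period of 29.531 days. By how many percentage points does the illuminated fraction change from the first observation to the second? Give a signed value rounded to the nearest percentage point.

θ₁ = 360° × 12.8/29.531 = 156.0°, f₁ = (1 − cos θ₁)/2 = 0.957.
θ₂ = 360° × 17.9/29.531 = 218.2°, f₂ = (1 − cos θ₂)/2 = 0.893.
Change = f₂ − f₁ = -0.064 → -6 percentage points.

-6 pp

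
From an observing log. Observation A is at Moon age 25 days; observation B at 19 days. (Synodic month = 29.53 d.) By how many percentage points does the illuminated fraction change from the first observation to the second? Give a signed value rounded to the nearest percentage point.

+60 percentage points

θ₁ = 360° × 25/29.53 = 304.8°, f₁ = (1 − cos θ₁)/2 = 0.215.
θ₂ = 360° × 19/29.53 = 231.6°, f₂ = (1 − cos θ₂)/2 = 0.810.
Change = f₂ − f₁ = +0.596 → +60 percentage points.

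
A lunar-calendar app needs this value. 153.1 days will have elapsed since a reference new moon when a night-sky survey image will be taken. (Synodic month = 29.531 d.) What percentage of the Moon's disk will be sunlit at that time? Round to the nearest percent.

30%

153.1/29.531 = 5.184 lunations, so 5 complete cycles and 5.44 d into the next.
The Moon has covered 5.44/29.531 of its cycle, so θ ≈ 360° × 5.44/29.531 = 66.4°.
cos 66.4° = 0.401, so f = (1 − 0.401)/2 = 0.300, so 30%.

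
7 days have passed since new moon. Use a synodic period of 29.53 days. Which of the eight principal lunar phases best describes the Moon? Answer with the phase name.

first quarter

θ ≈ 360° × 7/29.53 = 85°, which falls in the first quarter sector.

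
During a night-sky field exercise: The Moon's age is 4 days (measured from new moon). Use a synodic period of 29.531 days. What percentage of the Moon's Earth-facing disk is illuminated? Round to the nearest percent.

17%

Elongation θ = 360° × 4/29.531 ≈ 48.8°.
Illuminated fraction = (1 − cos 48.8°)/2 = (1 − 0.659)/2 ≈ 0.170, so 17%.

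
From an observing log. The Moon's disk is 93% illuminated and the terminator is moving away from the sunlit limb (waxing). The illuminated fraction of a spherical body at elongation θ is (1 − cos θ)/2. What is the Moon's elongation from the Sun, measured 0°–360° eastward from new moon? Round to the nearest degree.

149°

Invert f = (1 − cos θ)/2 to get cos θ = 1 − 2(0.93) = -0.860, hence θ₀ = arccos -0.860 = 149.3°.
Waxing ⇒ before full, so θ = 149.3°.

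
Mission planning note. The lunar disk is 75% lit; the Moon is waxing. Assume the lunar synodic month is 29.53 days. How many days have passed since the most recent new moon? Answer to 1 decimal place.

cos θ = 1 − 2f = -0.500, giving a principal value of 120.0°.
The Moon is waxing (0°–180°), so θ = 120.0° directly.
Age = 29.53 × 120.0°/360° ≈ 9.84 days.

9.8 days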